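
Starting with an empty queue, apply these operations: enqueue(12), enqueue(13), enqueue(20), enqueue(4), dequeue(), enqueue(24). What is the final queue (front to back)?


enqueue(12) -> [12]
enqueue(13) -> [12, 13]
enqueue(20) -> [12, 13, 20]
enqueue(4) -> [12, 13, 20, 4]
dequeue() returns 12 -> [13, 20, 4]
enqueue(24) -> [13, 20, 4, 24]
Final queue (front to back): [13, 20, 4, 24]


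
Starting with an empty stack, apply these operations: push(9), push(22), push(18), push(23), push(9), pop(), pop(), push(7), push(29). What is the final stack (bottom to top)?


push(9) -> [9]
push(22) -> [9, 22]
push(18) -> [9, 22, 18]
push(23) -> [9, 22, 18, 23]
push(9) -> [9, 22, 18, 23, 9]
pop() returns 9 -> [9, 22, 18, 23]
pop() returns 23 -> [9, 22, 18]
push(7) -> [9, 22, 18, 7]
push(29) -> [9, 22, 18, 7, 29]
Final stack (bottom to top): [9, 22, 18, 7, 29]


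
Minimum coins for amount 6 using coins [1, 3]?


dp[0]=0; dp[i]=1+min(dp[i-c] for c in coins)
...dp[1]=1, dp[2]=2, dp[3]=1, dp[4]=2, dp[5]=3, dp[6]=2
Minimum coins for 6 = 2


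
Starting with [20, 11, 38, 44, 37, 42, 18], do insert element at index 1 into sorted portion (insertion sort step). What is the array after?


After one pass: [11, 20, 38, 44, 37, 42, 18]


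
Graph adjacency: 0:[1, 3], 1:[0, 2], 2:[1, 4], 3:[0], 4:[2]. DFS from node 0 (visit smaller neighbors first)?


DFS stack-based: start with [0]
Visit order: [0, 1, 2, 4, 3]


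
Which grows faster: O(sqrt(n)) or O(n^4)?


sublinear grows slower than quartic
O(sqrt(n)) is asymptotically smaller; O(n^4) grows faster


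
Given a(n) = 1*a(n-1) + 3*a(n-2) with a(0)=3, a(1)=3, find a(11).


Build bottom-up:
...a(9)=3477, a(10)=8049, a(11)=1*8049+3*3477=18480


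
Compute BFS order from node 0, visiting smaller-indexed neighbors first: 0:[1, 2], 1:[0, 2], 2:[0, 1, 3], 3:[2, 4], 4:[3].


BFS queue: start with [0]
Visit order: [0, 1, 2, 3, 4]


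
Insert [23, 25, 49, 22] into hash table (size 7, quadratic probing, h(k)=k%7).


Insertions: 23->slot 2; 25->slot 4; 49->slot 0; 22->slot 1
Table: [49, 22, 23, None, 25, None, None]


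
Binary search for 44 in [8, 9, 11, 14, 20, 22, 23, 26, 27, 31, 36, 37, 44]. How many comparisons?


Search for 44:
[0,12] mid=6 arr[6]=23
[7,12] mid=9 arr[9]=31
[10,12] mid=11 arr[11]=37
[12,12] mid=12 arr[12]=44
Total: 4 comparisons


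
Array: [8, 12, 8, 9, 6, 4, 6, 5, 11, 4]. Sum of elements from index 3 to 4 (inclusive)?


Prefix sums: [0, 8, 20, 28, 37, 43, 47, 53, 58, 69, 73]
Sum[3..4] = prefix[5] - prefix[3] = 43 - 28 = 15


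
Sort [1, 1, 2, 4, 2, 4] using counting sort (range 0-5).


Count array: [0, 2, 2, 0, 2, 0]
Reconstruct: [1, 1, 2, 2, 4, 4]


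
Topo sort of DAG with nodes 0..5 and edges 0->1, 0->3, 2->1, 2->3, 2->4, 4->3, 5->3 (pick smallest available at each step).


Kahn's algorithm, process smallest node first
Order: [0, 2, 1, 4, 5, 3]


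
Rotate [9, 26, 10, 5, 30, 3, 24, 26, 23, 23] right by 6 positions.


Right rotate by 6: [30, 3, 24, 26, 23, 23, 9, 26, 10, 5]


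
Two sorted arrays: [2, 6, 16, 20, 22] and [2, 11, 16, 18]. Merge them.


Compare heads, take smaller each step.
Merged: [2, 2, 6, 11, 16, 16, 18, 20, 22]


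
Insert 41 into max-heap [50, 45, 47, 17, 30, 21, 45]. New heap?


Append 41: [50, 45, 47, 17, 30, 21, 45, 41]
Bubble up: swap idx 7(41) with idx 3(17)
Result: [50, 45, 47, 41, 30, 21, 45, 17]


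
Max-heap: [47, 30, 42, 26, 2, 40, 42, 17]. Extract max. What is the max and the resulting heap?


Max = 47
Replace root with last, heapify down
Resulting heap: [42, 30, 42, 26, 2, 40, 17]


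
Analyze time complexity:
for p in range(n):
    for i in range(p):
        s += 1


Per nesting level: O(n) * O(n) [triangular over p] = O(n^2)
Complexity: O(n^2)


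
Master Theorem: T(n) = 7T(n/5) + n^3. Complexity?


a=7, b=5, c=3. log_5(7)=1.209 < c=3. Case 3: O(n^c) = O(n^3)
Complexity: O(n^3)


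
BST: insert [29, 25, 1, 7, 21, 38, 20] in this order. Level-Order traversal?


Root = 29; build tree by BST insertion.
Level-Order traversal: [29, 25, 38, 1, 7, 21, 20]


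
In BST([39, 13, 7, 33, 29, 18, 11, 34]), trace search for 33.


BST root = 39
Search for 33: compare at each node
Path: [39, 13, 33]


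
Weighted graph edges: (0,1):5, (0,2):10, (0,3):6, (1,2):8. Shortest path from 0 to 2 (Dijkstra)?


Dijkstra from 0:
Distances: {0: 0, 1: 5, 2: 10, 3: 6}
Shortest distance to 2 = 10, path = [0, 2]


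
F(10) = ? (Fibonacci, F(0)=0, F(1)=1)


F(n)=F(n-1)+F(n-2)
...F(8)=21, F(9)=34, F(10)=55


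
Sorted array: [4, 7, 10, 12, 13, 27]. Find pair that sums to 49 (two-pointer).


Two pointers: lo=0, hi=5
No pair sums to 49


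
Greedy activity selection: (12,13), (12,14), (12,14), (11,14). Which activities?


Greedy: pick earliest-ending, then skip overlaps.
Selected (1 activities): [(12, 13)]


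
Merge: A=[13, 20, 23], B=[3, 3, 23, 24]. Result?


Compare heads, take smaller each step.
Merged: [3, 3, 13, 20, 23, 23, 24]


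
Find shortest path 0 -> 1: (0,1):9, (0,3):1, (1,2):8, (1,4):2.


Dijkstra from 0:
Distances: {0: 0, 1: 9, 2: 17, 3: 1, 4: 11}
Shortest distance to 1 = 9, path = [0, 1]


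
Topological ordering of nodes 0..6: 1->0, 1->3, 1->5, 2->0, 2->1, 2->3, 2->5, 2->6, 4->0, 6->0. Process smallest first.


Kahn's algorithm, process smallest node first
Order: [2, 1, 3, 4, 5, 6, 0]


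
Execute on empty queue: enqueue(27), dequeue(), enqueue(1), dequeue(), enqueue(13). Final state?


enqueue(27) -> [27]
dequeue() returns 27 -> []
enqueue(1) -> [1]
dequeue() returns 1 -> []
enqueue(13) -> [13]
Final queue (front to back): [13]


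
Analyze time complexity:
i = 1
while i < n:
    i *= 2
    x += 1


Per nesting level: O(log n) = O(log n)
Complexity: O(log n)


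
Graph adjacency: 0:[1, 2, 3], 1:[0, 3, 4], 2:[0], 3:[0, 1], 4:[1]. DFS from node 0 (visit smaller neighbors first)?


DFS stack-based: start with [0]
Visit order: [0, 1, 3, 4, 2]


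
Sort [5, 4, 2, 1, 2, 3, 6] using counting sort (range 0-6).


Count array: [0, 1, 2, 1, 1, 1, 1]
Reconstruct: [1, 2, 2, 3, 4, 5, 6]


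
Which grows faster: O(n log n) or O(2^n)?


linearithmic grows slower than exponential
O(n log n) is asymptotically smaller; O(2^n) grows faster


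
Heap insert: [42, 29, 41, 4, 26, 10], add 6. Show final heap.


Append 6: [42, 29, 41, 4, 26, 10, 6]
Bubble up: no swaps needed
Result: [42, 29, 41, 4, 26, 10, 6]


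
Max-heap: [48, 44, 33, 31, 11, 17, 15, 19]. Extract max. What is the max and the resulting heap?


Max = 48
Replace root with last, heapify down
Resulting heap: [44, 31, 33, 19, 11, 17, 15]


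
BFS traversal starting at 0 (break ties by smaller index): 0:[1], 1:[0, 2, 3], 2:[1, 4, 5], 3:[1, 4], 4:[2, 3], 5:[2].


BFS queue: start with [0]
Visit order: [0, 1, 2, 3, 4, 5]


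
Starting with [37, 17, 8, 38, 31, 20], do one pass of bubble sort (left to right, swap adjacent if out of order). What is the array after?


After one pass: [17, 8, 37, 31, 20, 38]


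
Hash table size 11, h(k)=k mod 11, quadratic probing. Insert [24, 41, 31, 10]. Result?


Insertions: 24->slot 2; 41->slot 8; 31->slot 9; 10->slot 10
Table: [None, None, 24, None, None, None, None, None, 41, 31, 10]


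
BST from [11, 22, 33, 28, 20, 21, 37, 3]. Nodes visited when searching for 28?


BST root = 11
Search for 28: compare at each node
Path: [11, 22, 33, 28]


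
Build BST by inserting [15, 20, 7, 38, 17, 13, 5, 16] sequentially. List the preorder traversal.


Root = 15; build tree by BST insertion.
Preorder traversal: [15, 7, 5, 13, 20, 17, 16, 38]


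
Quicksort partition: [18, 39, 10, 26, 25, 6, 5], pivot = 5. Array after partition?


Elements <= 5 go left of pivot.
Result: [5, 39, 10, 26, 25, 6, 18], pivot at index 0


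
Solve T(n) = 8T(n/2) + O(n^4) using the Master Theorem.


a=8, b=2, c=4. log_2(8)=3 < c=4. Case 3: O(n^c) = O(n^4)
Complexity: O(n^4)


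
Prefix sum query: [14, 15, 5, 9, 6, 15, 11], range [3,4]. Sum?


Prefix sums: [0, 14, 29, 34, 43, 49, 64, 75]
Sum[3..4] = prefix[5] - prefix[3] = 49 - 34 = 15


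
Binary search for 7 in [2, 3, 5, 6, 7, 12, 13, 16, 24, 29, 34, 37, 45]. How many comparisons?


Search for 7:
[0,12] mid=6 arr[6]=13
[0,5] mid=2 arr[2]=5
[3,5] mid=4 arr[4]=7
Total: 3 comparisons


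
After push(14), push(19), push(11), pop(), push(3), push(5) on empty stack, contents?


push(14) -> [14]
push(19) -> [14, 19]
push(11) -> [14, 19, 11]
pop() returns 11 -> [14, 19]
push(3) -> [14, 19, 3]
push(5) -> [14, 19, 3, 5]
Final stack (bottom to top): [14, 19, 3, 5]


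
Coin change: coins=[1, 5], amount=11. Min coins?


dp[0]=0; dp[i]=1+min(dp[i-c] for c in coins)
...dp[6]=2, dp[7]=3, dp[8]=4, dp[9]=5, dp[10]=2, dp[11]=3
Minimum coins for 11 = 3


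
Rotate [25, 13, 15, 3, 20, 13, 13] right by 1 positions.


Right rotate by 1: [13, 25, 13, 15, 3, 20, 13]


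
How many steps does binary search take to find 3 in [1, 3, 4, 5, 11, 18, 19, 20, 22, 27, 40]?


Search for 3:
[0,10] mid=5 arr[5]=18
[0,4] mid=2 arr[2]=4
[0,1] mid=0 arr[0]=1
[1,1] mid=1 arr[1]=3
Total: 4 comparisons


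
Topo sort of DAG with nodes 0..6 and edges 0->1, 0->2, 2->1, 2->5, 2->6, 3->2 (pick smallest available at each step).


Kahn's algorithm, process smallest node first
Order: [0, 3, 2, 1, 4, 5, 6]


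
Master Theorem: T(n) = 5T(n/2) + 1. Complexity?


a=5, b=2, c=0. log_2(5)=2.322 > c=0. Case 1: O(n^log_b(a)) = O(n^2.322)
Complexity: O(n^2.322)


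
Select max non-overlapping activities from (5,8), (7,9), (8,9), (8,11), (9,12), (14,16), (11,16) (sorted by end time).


Greedy: pick earliest-ending, then skip overlaps.
Selected (4 activities): [(5, 8), (8, 9), (9, 12), (14, 16)]


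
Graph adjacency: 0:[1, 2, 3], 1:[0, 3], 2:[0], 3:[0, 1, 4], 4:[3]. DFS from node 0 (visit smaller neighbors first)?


DFS stack-based: start with [0]
Visit order: [0, 1, 3, 4, 2]


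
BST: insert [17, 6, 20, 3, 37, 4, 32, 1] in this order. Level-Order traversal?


Root = 17; build tree by BST insertion.
Level-Order traversal: [17, 6, 20, 3, 37, 1, 4, 32]


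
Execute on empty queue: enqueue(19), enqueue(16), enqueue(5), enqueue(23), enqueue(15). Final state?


enqueue(19) -> [19]
enqueue(16) -> [19, 16]
enqueue(5) -> [19, 16, 5]
enqueue(23) -> [19, 16, 5, 23]
enqueue(15) -> [19, 16, 5, 23, 15]
Final queue (front to back): [19, 16, 5, 23, 15]


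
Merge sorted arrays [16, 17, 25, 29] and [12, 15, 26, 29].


Compare heads, take smaller each step.
Merged: [12, 15, 16, 17, 25, 26, 29, 29]


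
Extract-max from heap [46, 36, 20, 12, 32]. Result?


Max = 46
Replace root with last, heapify down
Resulting heap: [36, 32, 20, 12]


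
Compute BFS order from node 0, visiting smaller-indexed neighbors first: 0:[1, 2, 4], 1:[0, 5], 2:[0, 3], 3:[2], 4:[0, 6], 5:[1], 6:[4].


BFS queue: start with [0]
Visit order: [0, 1, 2, 4, 5, 3, 6]


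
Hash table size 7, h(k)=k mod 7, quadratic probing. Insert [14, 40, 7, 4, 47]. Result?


Insertions: 14->slot 0; 40->slot 5; 7->slot 1; 4->slot 4; 47->slot 6
Table: [14, 7, None, None, 4, 40, 47]


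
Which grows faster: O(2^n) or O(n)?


linear grows slower than exponential
O(n) is asymptotically smaller; O(2^n) grows faster


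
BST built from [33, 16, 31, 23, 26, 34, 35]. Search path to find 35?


BST root = 33
Search for 35: compare at each node
Path: [33, 34, 35]


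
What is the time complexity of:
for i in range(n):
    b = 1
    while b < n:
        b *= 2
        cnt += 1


Per nesting level: O(n) * O(log n) = O(n log n)
Complexity: O(n log n)


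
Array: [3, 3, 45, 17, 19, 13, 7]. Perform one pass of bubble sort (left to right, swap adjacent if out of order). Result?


After one pass: [3, 3, 17, 19, 13, 7, 45]


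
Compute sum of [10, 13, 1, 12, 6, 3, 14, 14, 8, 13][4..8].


Prefix sums: [0, 10, 23, 24, 36, 42, 45, 59, 73, 81, 94]
Sum[4..8] = prefix[9] - prefix[4] = 81 - 36 = 45


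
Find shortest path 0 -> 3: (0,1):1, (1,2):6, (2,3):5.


Dijkstra from 0:
Distances: {0: 0, 1: 1, 2: 7, 3: 12}
Shortest distance to 3 = 12, path = [0, 1, 2, 3]


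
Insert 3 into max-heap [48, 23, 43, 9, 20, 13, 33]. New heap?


Append 3: [48, 23, 43, 9, 20, 13, 33, 3]
Bubble up: no swaps needed
Result: [48, 23, 43, 9, 20, 13, 33, 3]


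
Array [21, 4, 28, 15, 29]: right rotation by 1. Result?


Right rotate by 1: [29, 21, 4, 28, 15]


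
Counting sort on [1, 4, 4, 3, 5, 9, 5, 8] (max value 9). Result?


Count array: [0, 1, 0, 1, 2, 2, 0, 0, 1, 1]
Reconstruct: [1, 3, 4, 4, 5, 5, 8, 9]


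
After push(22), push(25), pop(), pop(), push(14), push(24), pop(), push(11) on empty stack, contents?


push(22) -> [22]
push(25) -> [22, 25]
pop() returns 25 -> [22]
pop() returns 22 -> []
push(14) -> [14]
push(24) -> [14, 24]
pop() returns 24 -> [14]
push(11) -> [14, 11]
Final stack (bottom to top): [14, 11]


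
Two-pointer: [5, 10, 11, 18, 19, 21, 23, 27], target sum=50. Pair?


Two pointers: lo=0, hi=7
Found pair: (23, 27) summing to 50


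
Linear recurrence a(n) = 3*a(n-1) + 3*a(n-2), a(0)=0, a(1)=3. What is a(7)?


Build bottom-up:
...a(5)=513, a(6)=1944, a(7)=3*1944+3*513=7371


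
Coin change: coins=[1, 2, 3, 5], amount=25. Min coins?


dp[0]=0; dp[i]=1+min(dp[i-c] for c in coins)
...dp[20]=4, dp[21]=5, dp[22]=5, dp[23]=5, dp[24]=6, dp[25]=5
Minimum coins for 25 = 5


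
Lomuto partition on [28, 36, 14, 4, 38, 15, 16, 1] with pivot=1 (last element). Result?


Elements <= 1 go left of pivot.
Result: [1, 36, 14, 4, 38, 15, 16, 28], pivot at index 0


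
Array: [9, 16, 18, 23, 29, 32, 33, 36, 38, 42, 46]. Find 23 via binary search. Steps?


Search for 23:
[0,10] mid=5 arr[5]=32
[0,4] mid=2 arr[2]=18
[3,4] mid=3 arr[3]=23
Total: 3 comparisons


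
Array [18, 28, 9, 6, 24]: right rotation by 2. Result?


Right rotate by 2: [6, 24, 18, 28, 9]


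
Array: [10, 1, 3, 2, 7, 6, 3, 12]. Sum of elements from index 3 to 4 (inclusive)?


Prefix sums: [0, 10, 11, 14, 16, 23, 29, 32, 44]
Sum[3..4] = prefix[5] - prefix[3] = 23 - 14 = 9


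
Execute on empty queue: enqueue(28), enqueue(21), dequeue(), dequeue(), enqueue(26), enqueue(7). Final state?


enqueue(28) -> [28]
enqueue(21) -> [28, 21]
dequeue() returns 28 -> [21]
dequeue() returns 21 -> []
enqueue(26) -> [26]
enqueue(7) -> [26, 7]
Final queue (front to back): [26, 7]


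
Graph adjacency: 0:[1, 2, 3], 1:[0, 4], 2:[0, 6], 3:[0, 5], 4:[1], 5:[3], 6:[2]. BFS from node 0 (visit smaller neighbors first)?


BFS queue: start with [0]
Visit order: [0, 1, 2, 3, 4, 6, 5]


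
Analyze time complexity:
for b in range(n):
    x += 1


Per nesting level: O(n) = O(n)
Complexity: O(n)


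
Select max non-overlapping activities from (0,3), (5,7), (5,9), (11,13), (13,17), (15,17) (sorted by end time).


Greedy: pick earliest-ending, then skip overlaps.
Selected (4 activities): [(0, 3), (5, 7), (11, 13), (13, 17)]


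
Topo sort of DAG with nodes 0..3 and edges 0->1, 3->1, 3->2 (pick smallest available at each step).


Kahn's algorithm, process smallest node first
Order: [0, 3, 1, 2]


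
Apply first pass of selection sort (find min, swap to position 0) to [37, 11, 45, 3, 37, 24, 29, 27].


After one pass: [3, 11, 45, 37, 37, 24, 29, 27]


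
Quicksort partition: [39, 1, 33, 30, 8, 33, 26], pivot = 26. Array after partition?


Elements <= 26 go left of pivot.
Result: [1, 8, 26, 30, 39, 33, 33], pivot at index 2


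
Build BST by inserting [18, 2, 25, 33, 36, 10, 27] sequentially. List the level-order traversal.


Root = 18; build tree by BST insertion.
Level-Order traversal: [18, 2, 25, 10, 33, 27, 36]


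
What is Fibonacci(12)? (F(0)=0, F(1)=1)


F(n)=F(n-1)+F(n-2)
...F(10)=55, F(11)=89, F(12)=144


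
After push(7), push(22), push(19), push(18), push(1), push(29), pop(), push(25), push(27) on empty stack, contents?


push(7) -> [7]
push(22) -> [7, 22]
push(19) -> [7, 22, 19]
push(18) -> [7, 22, 19, 18]
push(1) -> [7, 22, 19, 18, 1]
push(29) -> [7, 22, 19, 18, 1, 29]
pop() returns 29 -> [7, 22, 19, 18, 1]
push(25) -> [7, 22, 19, 18, 1, 25]
push(27) -> [7, 22, 19, 18, 1, 25, 27]
Final stack (bottom to top): [7, 22, 19, 18, 1, 25, 27]


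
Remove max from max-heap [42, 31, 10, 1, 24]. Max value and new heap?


Max = 42
Replace root with last, heapify down
Resulting heap: [31, 24, 10, 1]


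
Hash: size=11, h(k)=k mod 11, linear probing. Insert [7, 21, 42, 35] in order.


Insertions: 7->slot 7; 21->slot 10; 42->slot 9; 35->slot 2
Table: [None, None, 35, None, None, None, None, 7, None, 42, 21]


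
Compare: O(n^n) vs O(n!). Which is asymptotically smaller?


factorial grows slower than n^n
O(n!) is asymptotically smaller; O(n^n) grows faster


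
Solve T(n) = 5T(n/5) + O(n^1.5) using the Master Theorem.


a=5, b=5, c=1.5. log_5(5)=1 < c=1.5. Case 3: O(n^c) = O(n^1.500)
Complexity: O(n^1.500)


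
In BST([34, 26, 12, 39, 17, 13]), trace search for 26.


BST root = 34
Search for 26: compare at each node
Path: [34, 26]


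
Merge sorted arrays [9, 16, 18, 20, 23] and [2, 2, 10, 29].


Compare heads, take smaller each step.
Merged: [2, 2, 9, 10, 16, 18, 20, 23, 29]


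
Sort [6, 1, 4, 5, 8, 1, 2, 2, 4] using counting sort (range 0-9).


Count array: [0, 2, 2, 0, 2, 1, 1, 0, 1, 0]
Reconstruct: [1, 1, 2, 2, 4, 4, 5, 6, 8]


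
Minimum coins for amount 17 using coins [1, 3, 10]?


dp[0]=0; dp[i]=1+min(dp[i-c] for c in coins)
...dp[12]=3, dp[13]=2, dp[14]=3, dp[15]=4, dp[16]=3, dp[17]=4
Minimum coins for 17 = 4


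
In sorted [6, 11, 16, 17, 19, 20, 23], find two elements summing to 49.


Two pointers: lo=0, hi=6
No pair sums to 49


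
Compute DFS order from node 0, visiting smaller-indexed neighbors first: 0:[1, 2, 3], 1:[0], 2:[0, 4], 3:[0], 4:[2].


DFS stack-based: start with [0]
Visit order: [0, 1, 2, 4, 3]


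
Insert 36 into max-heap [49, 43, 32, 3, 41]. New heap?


Append 36: [49, 43, 32, 3, 41, 36]
Bubble up: swap idx 5(36) with idx 2(32)
Result: [49, 43, 36, 3, 41, 32]


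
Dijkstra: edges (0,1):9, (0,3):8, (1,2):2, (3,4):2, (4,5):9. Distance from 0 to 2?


Dijkstra from 0:
Distances: {0: 0, 1: 9, 2: 11, 3: 8, 4: 10, 5: 19}
Shortest distance to 2 = 11, path = [0, 1, 2]


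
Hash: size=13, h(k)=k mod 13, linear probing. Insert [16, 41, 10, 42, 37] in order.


Insertions: 16->slot 3; 41->slot 2; 10->slot 10; 42->slot 4; 37->slot 11
Table: [None, None, 41, 16, 42, None, None, None, None, None, 10, 37, None]


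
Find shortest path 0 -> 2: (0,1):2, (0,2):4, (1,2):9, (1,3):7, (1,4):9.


Dijkstra from 0:
Distances: {0: 0, 1: 2, 2: 4, 3: 9, 4: 11}
Shortest distance to 2 = 4, path = [0, 2]


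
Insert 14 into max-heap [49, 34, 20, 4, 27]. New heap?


Append 14: [49, 34, 20, 4, 27, 14]
Bubble up: no swaps needed
Result: [49, 34, 20, 4, 27, 14]


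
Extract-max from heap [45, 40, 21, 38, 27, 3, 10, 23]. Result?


Max = 45
Replace root with last, heapify down
Resulting heap: [40, 38, 21, 23, 27, 3, 10]


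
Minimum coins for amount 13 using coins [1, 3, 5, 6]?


dp[0]=0; dp[i]=1+min(dp[i-c] for c in coins)
...dp[8]=2, dp[9]=2, dp[10]=2, dp[11]=2, dp[12]=2, dp[13]=3
Minimum coins for 13 = 3


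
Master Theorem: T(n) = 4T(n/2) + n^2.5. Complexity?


a=4, b=2, c=2.5. log_2(4)=2 < c=2.5. Case 3: O(n^c) = O(n^2.500)
Complexity: O(n^2.500)


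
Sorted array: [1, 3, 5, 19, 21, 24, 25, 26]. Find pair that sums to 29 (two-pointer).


Two pointers: lo=0, hi=7
Found pair: (3, 26) summing to 29


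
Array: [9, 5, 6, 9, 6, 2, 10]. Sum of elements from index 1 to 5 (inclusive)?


Prefix sums: [0, 9, 14, 20, 29, 35, 37, 47]
Sum[1..5] = prefix[6] - prefix[1] = 37 - 9 = 28


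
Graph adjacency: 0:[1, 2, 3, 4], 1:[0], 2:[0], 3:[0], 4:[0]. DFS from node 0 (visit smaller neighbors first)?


DFS stack-based: start with [0]
Visit order: [0, 1, 2, 3, 4]


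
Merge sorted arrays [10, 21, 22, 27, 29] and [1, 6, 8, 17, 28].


Compare heads, take smaller each step.
Merged: [1, 6, 8, 10, 17, 21, 22, 27, 28, 29]


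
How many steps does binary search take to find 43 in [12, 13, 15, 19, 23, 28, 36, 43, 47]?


Search for 43:
[0,8] mid=4 arr[4]=23
[5,8] mid=6 arr[6]=36
[7,8] mid=7 arr[7]=43
Total: 3 comparisons


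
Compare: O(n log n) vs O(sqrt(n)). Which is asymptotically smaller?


sublinear grows slower than linearithmic
O(sqrt(n)) is asymptotically smaller; O(n log n) grows faster


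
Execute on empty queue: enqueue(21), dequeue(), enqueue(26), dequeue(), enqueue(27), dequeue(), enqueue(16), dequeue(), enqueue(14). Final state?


enqueue(21) -> [21]
dequeue() returns 21 -> []
enqueue(26) -> [26]
dequeue() returns 26 -> []
enqueue(27) -> [27]
dequeue() returns 27 -> []
enqueue(16) -> [16]
dequeue() returns 16 -> []
enqueue(14) -> [14]
Final queue (front to back): [14]


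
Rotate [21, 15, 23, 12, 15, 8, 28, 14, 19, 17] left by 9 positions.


Left rotate by 9: [17, 21, 15, 23, 12, 15, 8, 28, 14, 19]


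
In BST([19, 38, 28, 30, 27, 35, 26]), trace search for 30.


BST root = 19
Search for 30: compare at each node
Path: [19, 38, 28, 30]


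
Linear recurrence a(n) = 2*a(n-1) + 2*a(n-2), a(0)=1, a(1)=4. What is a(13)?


Build bottom-up:
...a(11)=86464, a(12)=236224, a(13)=2*236224+2*86464=645376


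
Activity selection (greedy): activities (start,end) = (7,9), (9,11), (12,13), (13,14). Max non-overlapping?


Greedy: pick earliest-ending, then skip overlaps.
Selected (4 activities): [(7, 9), (9, 11), (12, 13), (13, 14)]


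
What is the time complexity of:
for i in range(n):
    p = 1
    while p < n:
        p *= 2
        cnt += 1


Per nesting level: O(n) * O(log n) = O(n log n)
Complexity: O(n log n)


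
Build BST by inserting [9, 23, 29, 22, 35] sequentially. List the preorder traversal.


Root = 9; build tree by BST insertion.
Preorder traversal: [9, 23, 22, 29, 35]


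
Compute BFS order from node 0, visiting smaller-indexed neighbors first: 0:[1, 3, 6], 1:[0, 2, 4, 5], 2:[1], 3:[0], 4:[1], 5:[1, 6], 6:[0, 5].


BFS queue: start with [0]
Visit order: [0, 1, 3, 6, 2, 4, 5]


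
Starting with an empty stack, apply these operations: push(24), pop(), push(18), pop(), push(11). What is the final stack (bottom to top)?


push(24) -> [24]
pop() returns 24 -> []
push(18) -> [18]
pop() returns 18 -> []
push(11) -> [11]
Final stack (bottom to top): [11]


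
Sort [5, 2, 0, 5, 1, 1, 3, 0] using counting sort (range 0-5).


Count array: [2, 2, 1, 1, 0, 2]
Reconstruct: [0, 0, 1, 1, 2, 3, 5, 5]


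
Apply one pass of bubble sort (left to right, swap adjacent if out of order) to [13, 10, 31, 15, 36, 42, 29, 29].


After one pass: [10, 13, 15, 31, 36, 29, 29, 42]


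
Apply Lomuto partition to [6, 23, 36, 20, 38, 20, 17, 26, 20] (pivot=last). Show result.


Elements <= 20 go left of pivot.
Result: [6, 20, 20, 17, 20, 36, 23, 26, 38], pivot at index 4


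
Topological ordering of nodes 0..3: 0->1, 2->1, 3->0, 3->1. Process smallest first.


Kahn's algorithm, process smallest node first
Order: [2, 3, 0, 1]


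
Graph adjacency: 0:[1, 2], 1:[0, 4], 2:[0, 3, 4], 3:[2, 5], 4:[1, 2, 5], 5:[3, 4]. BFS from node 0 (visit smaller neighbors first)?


BFS queue: start with [0]
Visit order: [0, 1, 2, 4, 3, 5]


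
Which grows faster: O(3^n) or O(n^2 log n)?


n^2 log n grows slower than exponential (base 3)
O(n^2 log n) is asymptotically smaller; O(3^n) grows faster


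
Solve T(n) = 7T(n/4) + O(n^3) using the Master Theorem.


a=7, b=4, c=3. log_4(7)=1.404 < c=3. Case 3: O(n^c) = O(n^3)
Complexity: O(n^3)


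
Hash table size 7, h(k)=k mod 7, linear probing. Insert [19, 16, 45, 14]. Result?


Insertions: 19->slot 5; 16->slot 2; 45->slot 3; 14->slot 0
Table: [14, None, 16, 45, None, 19, None]


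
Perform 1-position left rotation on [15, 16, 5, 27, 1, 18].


Left rotate by 1: [16, 5, 27, 1, 18, 15]


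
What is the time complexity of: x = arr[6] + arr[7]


Analysis: constant-time operation, no loop
Complexity: O(1)


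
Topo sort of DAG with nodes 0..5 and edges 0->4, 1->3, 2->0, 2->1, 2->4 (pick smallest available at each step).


Kahn's algorithm, process smallest node first
Order: [2, 0, 1, 3, 4, 5]


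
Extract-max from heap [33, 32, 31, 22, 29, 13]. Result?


Max = 33
Replace root with last, heapify down
Resulting heap: [32, 29, 31, 22, 13]


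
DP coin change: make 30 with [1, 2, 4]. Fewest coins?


dp[0]=0; dp[i]=1+min(dp[i-c] for c in coins)
...dp[25]=7, dp[26]=7, dp[27]=8, dp[28]=7, dp[29]=8, dp[30]=8
Minimum coins for 30 = 8


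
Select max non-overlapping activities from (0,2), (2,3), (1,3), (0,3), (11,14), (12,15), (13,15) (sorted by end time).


Greedy: pick earliest-ending, then skip overlaps.
Selected (3 activities): [(0, 2), (2, 3), (11, 14)]


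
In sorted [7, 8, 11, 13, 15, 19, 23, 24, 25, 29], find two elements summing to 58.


Two pointers: lo=0, hi=9
No pair sums to 58


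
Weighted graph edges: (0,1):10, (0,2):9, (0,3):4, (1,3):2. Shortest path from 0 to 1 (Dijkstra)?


Dijkstra from 0:
Distances: {0: 0, 1: 6, 2: 9, 3: 4}
Shortest distance to 1 = 6, path = [0, 3, 1]


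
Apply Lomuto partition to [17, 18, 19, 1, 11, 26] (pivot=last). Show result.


Elements <= 26 go left of pivot.
Result: [17, 18, 19, 1, 11, 26], pivot at index 5


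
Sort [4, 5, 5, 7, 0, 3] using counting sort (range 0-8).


Count array: [1, 0, 0, 1, 1, 2, 0, 1, 0]
Reconstruct: [0, 3, 4, 5, 5, 7]


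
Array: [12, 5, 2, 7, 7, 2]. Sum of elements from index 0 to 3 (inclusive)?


Prefix sums: [0, 12, 17, 19, 26, 33, 35]
Sum[0..3] = prefix[4] - prefix[0] = 26 - 0 = 26


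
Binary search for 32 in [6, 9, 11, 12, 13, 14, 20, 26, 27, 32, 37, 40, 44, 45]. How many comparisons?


Search for 32:
[0,13] mid=6 arr[6]=20
[7,13] mid=10 arr[10]=37
[7,9] mid=8 arr[8]=27
[9,9] mid=9 arr[9]=32
Total: 4 comparisons


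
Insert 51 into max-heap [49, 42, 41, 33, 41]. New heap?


Append 51: [49, 42, 41, 33, 41, 51]
Bubble up: swap idx 5(51) with idx 2(41); swap idx 2(51) with idx 0(49)
Result: [51, 42, 49, 33, 41, 41]


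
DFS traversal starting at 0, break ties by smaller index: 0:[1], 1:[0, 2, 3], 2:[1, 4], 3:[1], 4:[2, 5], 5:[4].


DFS stack-based: start with [0]
Visit order: [0, 1, 2, 4, 5, 3]


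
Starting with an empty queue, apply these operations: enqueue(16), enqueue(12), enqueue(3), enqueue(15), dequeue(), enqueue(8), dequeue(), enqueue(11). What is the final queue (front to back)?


enqueue(16) -> [16]
enqueue(12) -> [16, 12]
enqueue(3) -> [16, 12, 3]
enqueue(15) -> [16, 12, 3, 15]
dequeue() returns 16 -> [12, 3, 15]
enqueue(8) -> [12, 3, 15, 8]
dequeue() returns 12 -> [3, 15, 8]
enqueue(11) -> [3, 15, 8, 11]
Final queue (front to back): [3, 15, 8, 11]


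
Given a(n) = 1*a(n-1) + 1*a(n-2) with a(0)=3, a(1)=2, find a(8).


Build bottom-up:
...a(6)=31, a(7)=50, a(8)=1*50+1*31=81


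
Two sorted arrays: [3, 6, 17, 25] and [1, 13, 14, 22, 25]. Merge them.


Compare heads, take smaller each step.
Merged: [1, 3, 6, 13, 14, 17, 22, 25, 25]


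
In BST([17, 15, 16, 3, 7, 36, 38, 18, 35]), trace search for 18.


BST root = 17
Search for 18: compare at each node
Path: [17, 36, 18]


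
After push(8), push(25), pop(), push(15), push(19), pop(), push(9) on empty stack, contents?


push(8) -> [8]
push(25) -> [8, 25]
pop() returns 25 -> [8]
push(15) -> [8, 15]
push(19) -> [8, 15, 19]
pop() returns 19 -> [8, 15]
push(9) -> [8, 15, 9]
Final stack (bottom to top): [8, 15, 9]


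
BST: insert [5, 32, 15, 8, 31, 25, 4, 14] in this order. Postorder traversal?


Root = 5; build tree by BST insertion.
Postorder traversal: [4, 14, 8, 25, 31, 15, 32, 5]


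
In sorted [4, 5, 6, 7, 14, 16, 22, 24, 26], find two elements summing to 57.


Two pointers: lo=0, hi=8
No pair sums to 57


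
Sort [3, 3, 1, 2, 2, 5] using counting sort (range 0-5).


Count array: [0, 1, 2, 2, 0, 1]
Reconstruct: [1, 2, 2, 3, 3, 5]


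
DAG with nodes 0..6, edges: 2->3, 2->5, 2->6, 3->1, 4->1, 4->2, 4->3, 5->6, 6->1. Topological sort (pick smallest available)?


Kahn's algorithm, process smallest node first
Order: [0, 4, 2, 3, 5, 6, 1]


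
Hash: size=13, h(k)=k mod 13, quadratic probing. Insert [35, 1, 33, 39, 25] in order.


Insertions: 35->slot 9; 1->slot 1; 33->slot 7; 39->slot 0; 25->slot 12
Table: [39, 1, None, None, None, None, None, 33, None, 35, None, None, 25]


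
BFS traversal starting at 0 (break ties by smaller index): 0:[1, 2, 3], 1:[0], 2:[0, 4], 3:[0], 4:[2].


BFS queue: start with [0]
Visit order: [0, 1, 2, 3, 4]


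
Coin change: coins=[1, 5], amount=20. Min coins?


dp[0]=0; dp[i]=1+min(dp[i-c] for c in coins)
...dp[15]=3, dp[16]=4, dp[17]=5, dp[18]=6, dp[19]=7, dp[20]=4
Minimum coins for 20 = 4


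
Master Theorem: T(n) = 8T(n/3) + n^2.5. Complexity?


a=8, b=3, c=2.5. log_3(8)=1.893 < c=2.5. Case 3: O(n^c) = O(n^2.500)
Complexity: O(n^2.500)


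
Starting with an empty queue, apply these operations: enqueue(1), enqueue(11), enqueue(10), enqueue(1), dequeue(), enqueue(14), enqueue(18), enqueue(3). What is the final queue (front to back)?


enqueue(1) -> [1]
enqueue(11) -> [1, 11]
enqueue(10) -> [1, 11, 10]
enqueue(1) -> [1, 11, 10, 1]
dequeue() returns 1 -> [11, 10, 1]
enqueue(14) -> [11, 10, 1, 14]
enqueue(18) -> [11, 10, 1, 14, 18]
enqueue(3) -> [11, 10, 1, 14, 18, 3]
Final queue (front to back): [11, 10, 1, 14, 18, 3]


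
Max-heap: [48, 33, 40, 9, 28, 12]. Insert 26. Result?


Append 26: [48, 33, 40, 9, 28, 12, 26]
Bubble up: no swaps needed
Result: [48, 33, 40, 9, 28, 12, 26]


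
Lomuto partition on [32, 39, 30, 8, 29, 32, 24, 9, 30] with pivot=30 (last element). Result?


Elements <= 30 go left of pivot.
Result: [30, 8, 29, 24, 9, 30, 39, 32, 32], pivot at index 5


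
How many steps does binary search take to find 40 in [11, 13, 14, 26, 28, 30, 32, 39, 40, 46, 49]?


Search for 40:
[0,10] mid=5 arr[5]=30
[6,10] mid=8 arr[8]=40
Total: 2 comparisons


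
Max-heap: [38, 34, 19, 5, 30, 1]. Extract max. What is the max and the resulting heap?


Max = 38
Replace root with last, heapify down
Resulting heap: [34, 30, 19, 5, 1]


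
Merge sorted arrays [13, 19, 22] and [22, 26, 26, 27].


Compare heads, take smaller each step.
Merged: [13, 19, 22, 22, 26, 26, 27]


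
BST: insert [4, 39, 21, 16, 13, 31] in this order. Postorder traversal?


Root = 4; build tree by BST insertion.
Postorder traversal: [13, 16, 31, 21, 39, 4]


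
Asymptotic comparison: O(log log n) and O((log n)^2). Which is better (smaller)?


double-logarithmic grows slower than polylogarithmic
O(log log n) is asymptotically smaller; O((log n)^2) grows faster


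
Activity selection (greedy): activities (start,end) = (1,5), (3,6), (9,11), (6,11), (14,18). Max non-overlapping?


Greedy: pick earliest-ending, then skip overlaps.
Selected (3 activities): [(1, 5), (9, 11), (14, 18)]


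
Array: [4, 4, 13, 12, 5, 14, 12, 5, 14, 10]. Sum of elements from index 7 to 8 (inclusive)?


Prefix sums: [0, 4, 8, 21, 33, 38, 52, 64, 69, 83, 93]
Sum[7..8] = prefix[9] - prefix[7] = 83 - 64 = 19


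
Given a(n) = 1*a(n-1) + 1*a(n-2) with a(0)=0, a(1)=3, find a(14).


Build bottom-up:
...a(12)=432, a(13)=699, a(14)=1*699+1*432=1131


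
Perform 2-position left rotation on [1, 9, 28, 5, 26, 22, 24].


Left rotate by 2: [28, 5, 26, 22, 24, 1, 9]


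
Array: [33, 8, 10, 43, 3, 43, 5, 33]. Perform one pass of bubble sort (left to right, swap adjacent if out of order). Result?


After one pass: [8, 10, 33, 3, 43, 5, 33, 43]


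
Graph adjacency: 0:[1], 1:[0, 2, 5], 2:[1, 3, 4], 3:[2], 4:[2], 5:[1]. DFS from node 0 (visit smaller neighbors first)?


DFS stack-based: start with [0]
Visit order: [0, 1, 2, 3, 4, 5]


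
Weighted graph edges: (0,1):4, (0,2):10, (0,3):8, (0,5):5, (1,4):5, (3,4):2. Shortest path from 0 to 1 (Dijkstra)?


Dijkstra from 0:
Distances: {0: 0, 1: 4, 2: 10, 3: 8, 4: 9, 5: 5}
Shortest distance to 1 = 4, path = [0, 1]


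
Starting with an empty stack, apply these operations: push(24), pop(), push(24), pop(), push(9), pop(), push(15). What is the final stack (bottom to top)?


push(24) -> [24]
pop() returns 24 -> []
push(24) -> [24]
pop() returns 24 -> []
push(9) -> [9]
pop() returns 9 -> []
push(15) -> [15]
Final stack (bottom to top): [15]


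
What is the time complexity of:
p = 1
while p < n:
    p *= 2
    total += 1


Per nesting level: O(log n) = O(log n)
Complexity: O(log n)


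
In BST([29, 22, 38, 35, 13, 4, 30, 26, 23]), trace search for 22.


BST root = 29
Search for 22: compare at each node
Path: [29, 22]


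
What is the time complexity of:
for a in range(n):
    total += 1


Per nesting level: O(n) = O(n)
Complexity: O(n)


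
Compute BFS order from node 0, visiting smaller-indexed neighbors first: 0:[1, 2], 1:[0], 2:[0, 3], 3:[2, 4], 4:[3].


BFS queue: start with [0]
Visit order: [0, 1, 2, 3, 4]


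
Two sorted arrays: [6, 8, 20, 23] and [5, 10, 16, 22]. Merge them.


Compare heads, take smaller each step.
Merged: [5, 6, 8, 10, 16, 20, 22, 23]


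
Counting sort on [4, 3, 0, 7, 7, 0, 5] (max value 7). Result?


Count array: [2, 0, 0, 1, 1, 1, 0, 2]
Reconstruct: [0, 0, 3, 4, 5, 7, 7]


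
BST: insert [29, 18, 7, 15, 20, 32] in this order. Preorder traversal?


Root = 29; build tree by BST insertion.
Preorder traversal: [29, 18, 7, 15, 20, 32]


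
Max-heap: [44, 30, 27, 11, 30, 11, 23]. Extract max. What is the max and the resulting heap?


Max = 44
Replace root with last, heapify down
Resulting heap: [30, 30, 27, 11, 23, 11]


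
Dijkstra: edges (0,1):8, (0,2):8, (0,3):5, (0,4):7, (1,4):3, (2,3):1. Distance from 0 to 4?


Dijkstra from 0:
Distances: {0: 0, 1: 8, 2: 6, 3: 5, 4: 7}
Shortest distance to 4 = 7, path = [0, 4]


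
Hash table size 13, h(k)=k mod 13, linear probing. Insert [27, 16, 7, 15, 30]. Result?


Insertions: 27->slot 1; 16->slot 3; 7->slot 7; 15->slot 2; 30->slot 4
Table: [None, 27, 15, 16, 30, None, None, 7, None, None, None, None, None]


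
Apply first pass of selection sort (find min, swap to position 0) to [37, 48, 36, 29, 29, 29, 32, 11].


After one pass: [11, 48, 36, 29, 29, 29, 32, 37]


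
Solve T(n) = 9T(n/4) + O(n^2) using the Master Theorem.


a=9, b=4, c=2. log_4(9)=1.585 < c=2. Case 3: O(n^c) = O(n^2)
Complexity: O(n^2)


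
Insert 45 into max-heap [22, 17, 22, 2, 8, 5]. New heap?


Append 45: [22, 17, 22, 2, 8, 5, 45]
Bubble up: swap idx 6(45) with idx 2(22); swap idx 2(45) with idx 0(22)
Result: [45, 17, 22, 2, 8, 5, 22]


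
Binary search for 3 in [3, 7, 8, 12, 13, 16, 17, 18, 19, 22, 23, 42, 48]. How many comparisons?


Search for 3:
[0,12] mid=6 arr[6]=17
[0,5] mid=2 arr[2]=8
[0,1] mid=0 arr[0]=3
Total: 3 comparisons


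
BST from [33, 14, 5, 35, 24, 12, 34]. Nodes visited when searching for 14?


BST root = 33
Search for 14: compare at each node
Path: [33, 14]


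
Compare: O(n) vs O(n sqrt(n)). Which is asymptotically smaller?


linear grows slower than n^1.5
O(n) is asymptotically smaller; O(n sqrt(n)) grows faster


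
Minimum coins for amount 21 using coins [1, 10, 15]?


dp[0]=0; dp[i]=1+min(dp[i-c] for c in coins)
...dp[16]=2, dp[17]=3, dp[18]=4, dp[19]=5, dp[20]=2, dp[21]=3
Minimum coins for 21 = 3


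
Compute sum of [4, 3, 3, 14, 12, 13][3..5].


Prefix sums: [0, 4, 7, 10, 24, 36, 49]
Sum[3..5] = prefix[6] - prefix[3] = 49 - 10 = 39


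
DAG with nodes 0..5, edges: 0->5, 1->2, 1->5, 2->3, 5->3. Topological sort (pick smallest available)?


Kahn's algorithm, process smallest node first
Order: [0, 1, 2, 4, 5, 3]


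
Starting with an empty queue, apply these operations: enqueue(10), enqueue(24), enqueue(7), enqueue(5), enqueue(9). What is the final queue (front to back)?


enqueue(10) -> [10]
enqueue(24) -> [10, 24]
enqueue(7) -> [10, 24, 7]
enqueue(5) -> [10, 24, 7, 5]
enqueue(9) -> [10, 24, 7, 5, 9]
Final queue (front to back): [10, 24, 7, 5, 9]


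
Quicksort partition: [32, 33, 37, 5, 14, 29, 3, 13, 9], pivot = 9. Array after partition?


Elements <= 9 go left of pivot.
Result: [5, 3, 9, 32, 14, 29, 33, 13, 37], pivot at index 2


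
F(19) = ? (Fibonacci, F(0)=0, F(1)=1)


F(n)=F(n-1)+F(n-2)
...F(17)=1597, F(18)=2584, F(19)=4181


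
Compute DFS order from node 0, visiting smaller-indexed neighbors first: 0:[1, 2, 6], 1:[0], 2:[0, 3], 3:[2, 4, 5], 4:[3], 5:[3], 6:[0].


DFS stack-based: start with [0]
Visit order: [0, 1, 2, 3, 4, 5, 6]


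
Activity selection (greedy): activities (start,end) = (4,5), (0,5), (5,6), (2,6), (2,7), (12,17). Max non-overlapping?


Greedy: pick earliest-ending, then skip overlaps.
Selected (3 activities): [(4, 5), (5, 6), (12, 17)]


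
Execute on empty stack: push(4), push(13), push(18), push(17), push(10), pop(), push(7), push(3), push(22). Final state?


push(4) -> [4]
push(13) -> [4, 13]
push(18) -> [4, 13, 18]
push(17) -> [4, 13, 18, 17]
push(10) -> [4, 13, 18, 17, 10]
pop() returns 10 -> [4, 13, 18, 17]
push(7) -> [4, 13, 18, 17, 7]
push(3) -> [4, 13, 18, 17, 7, 3]
push(22) -> [4, 13, 18, 17, 7, 3, 22]
Final stack (bottom to top): [4, 13, 18, 17, 7, 3, 22]


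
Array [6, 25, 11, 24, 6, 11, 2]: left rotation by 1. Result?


Left rotate by 1: [25, 11, 24, 6, 11, 2, 6]


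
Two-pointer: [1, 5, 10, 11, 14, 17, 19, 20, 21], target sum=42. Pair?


Two pointers: lo=0, hi=8
No pair sums to 42


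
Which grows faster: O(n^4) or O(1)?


constant grows slower than quartic
O(1) is asymptotically smaller; O(n^4) grows faster


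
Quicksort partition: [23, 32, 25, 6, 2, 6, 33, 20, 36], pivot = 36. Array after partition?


Elements <= 36 go left of pivot.
Result: [23, 32, 25, 6, 2, 6, 33, 20, 36], pivot at index 8


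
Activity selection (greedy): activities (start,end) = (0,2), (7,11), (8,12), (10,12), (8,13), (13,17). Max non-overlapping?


Greedy: pick earliest-ending, then skip overlaps.
Selected (3 activities): [(0, 2), (7, 11), (13, 17)]


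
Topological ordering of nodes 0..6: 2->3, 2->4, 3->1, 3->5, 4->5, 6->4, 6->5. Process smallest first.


Kahn's algorithm, process smallest node first
Order: [0, 2, 3, 1, 6, 4, 5]


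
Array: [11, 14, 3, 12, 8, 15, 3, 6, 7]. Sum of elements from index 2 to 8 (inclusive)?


Prefix sums: [0, 11, 25, 28, 40, 48, 63, 66, 72, 79]
Sum[2..8] = prefix[9] - prefix[2] = 79 - 25 = 54


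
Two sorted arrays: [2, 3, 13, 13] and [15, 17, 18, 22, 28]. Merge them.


Compare heads, take smaller each step.
Merged: [2, 3, 13, 13, 15, 17, 18, 22, 28]


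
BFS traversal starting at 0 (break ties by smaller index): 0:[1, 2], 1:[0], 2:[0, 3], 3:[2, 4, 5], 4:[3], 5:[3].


BFS queue: start with [0]
Visit order: [0, 1, 2, 3, 4, 5]


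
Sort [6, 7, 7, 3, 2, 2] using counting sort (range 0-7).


Count array: [0, 0, 2, 1, 0, 0, 1, 2]
Reconstruct: [2, 2, 3, 6, 7, 7]


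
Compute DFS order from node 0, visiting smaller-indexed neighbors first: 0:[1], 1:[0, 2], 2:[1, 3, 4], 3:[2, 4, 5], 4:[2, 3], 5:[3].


DFS stack-based: start with [0]
Visit order: [0, 1, 2, 3, 4, 5]


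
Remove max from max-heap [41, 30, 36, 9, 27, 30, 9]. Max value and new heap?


Max = 41
Replace root with last, heapify down
Resulting heap: [36, 30, 30, 9, 27, 9]


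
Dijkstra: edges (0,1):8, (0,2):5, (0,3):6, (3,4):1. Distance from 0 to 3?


Dijkstra from 0:
Distances: {0: 0, 1: 8, 2: 5, 3: 6, 4: 7}
Shortest distance to 3 = 6, path = [0, 3]
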